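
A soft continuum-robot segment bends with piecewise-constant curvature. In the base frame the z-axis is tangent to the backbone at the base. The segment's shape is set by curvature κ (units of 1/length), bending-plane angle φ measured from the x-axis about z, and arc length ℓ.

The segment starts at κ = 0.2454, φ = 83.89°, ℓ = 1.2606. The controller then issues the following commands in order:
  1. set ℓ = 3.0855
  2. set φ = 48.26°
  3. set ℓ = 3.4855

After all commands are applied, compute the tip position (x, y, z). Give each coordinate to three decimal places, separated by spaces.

0.933 1.046 3.076

initial: κ=0.2454, φ=83.89°, ℓ=1.2606
cmd 1: set ℓ=3.0855 → (κ,φ,ℓ)=(0.2454,83.89°,3.0855) → tip=(0.1185,1.1071,2.7990)
cmd 2: set φ=48.26° → (κ,φ,ℓ)=(0.2454,48.26°,3.0855) → tip=(0.7412,0.8308,2.7990)
cmd 3: set ℓ=3.4855 → (κ,φ,ℓ)=(0.2454,48.26°,3.4855) → tip=(0.9334,1.0461,3.0758)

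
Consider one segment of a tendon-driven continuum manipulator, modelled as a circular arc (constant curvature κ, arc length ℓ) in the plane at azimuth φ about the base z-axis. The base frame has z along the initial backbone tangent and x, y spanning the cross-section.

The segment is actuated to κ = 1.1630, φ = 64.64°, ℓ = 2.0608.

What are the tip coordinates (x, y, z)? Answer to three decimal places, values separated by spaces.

θ = κ·ℓ = 1.1630 × 2.0608 = 2.39671 rad
ρ = (1 − cos θ)/κ = (1 − -0.73517)/1.1630 = 1.49198
z = sin θ / κ = 0.67789/1.1630 = 0.58288
x = ρ cos φ = 1.49198 × cos(64.64°) = 0.63902
y = ρ sin φ = 1.49198 × sin(64.64°) = 1.34820

0.639 1.348 0.583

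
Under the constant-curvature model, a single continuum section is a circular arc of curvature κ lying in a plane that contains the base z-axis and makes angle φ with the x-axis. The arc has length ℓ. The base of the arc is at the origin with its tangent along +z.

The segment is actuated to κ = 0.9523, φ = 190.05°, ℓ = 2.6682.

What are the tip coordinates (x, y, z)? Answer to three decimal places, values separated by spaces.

θ = κ·ℓ = 0.9523 × 2.6682 = 2.54093 rad
ρ = (1 − cos θ)/κ = (1 − -0.82496)/0.9523 = 1.91637
z = sin θ / κ = 0.56519/0.9523 = 0.59350
x = ρ cos φ = 1.91637 × cos(190.05°) = -1.88697
y = ρ sin φ = 1.91637 × sin(190.05°) = -0.33442

-1.887 -0.334 0.594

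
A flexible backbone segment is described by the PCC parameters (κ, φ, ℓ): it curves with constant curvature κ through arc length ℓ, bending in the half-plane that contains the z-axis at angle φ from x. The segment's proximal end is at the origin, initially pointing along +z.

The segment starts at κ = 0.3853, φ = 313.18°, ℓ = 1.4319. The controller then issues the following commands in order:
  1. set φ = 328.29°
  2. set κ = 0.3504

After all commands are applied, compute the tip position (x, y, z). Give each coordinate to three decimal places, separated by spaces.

initial: κ=0.3853, φ=313.18°, ℓ=1.4319
cmd 1: set φ=328.29° → (κ,φ,ℓ)=(0.3853,328.29°,1.4319) → tip=(0.3276,-0.2024,1.3604)
cmd 2: set κ=0.3504 → (κ,φ,ℓ)=(0.3504,328.29°,1.4319) → tip=(0.2992,-0.1849,1.3726)

0.299 -0.185 1.373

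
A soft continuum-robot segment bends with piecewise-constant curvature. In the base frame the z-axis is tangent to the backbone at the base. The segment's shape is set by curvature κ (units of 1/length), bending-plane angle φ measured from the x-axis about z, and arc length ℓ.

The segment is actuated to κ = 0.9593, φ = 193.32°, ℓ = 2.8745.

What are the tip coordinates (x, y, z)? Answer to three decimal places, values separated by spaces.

θ = κ·ℓ = 0.9593 × 2.8745 = 2.75751 rad
ρ = (1 − cos θ)/κ = (1 − -0.92714)/0.9593 = 2.00890
z = sin θ / κ = 0.37471/0.9593 = 0.39061
x = ρ cos φ = 2.00890 × cos(193.32°) = -1.95486
y = ρ sin φ = 2.00890 × sin(193.32°) = -0.46283

-1.955 -0.463 0.391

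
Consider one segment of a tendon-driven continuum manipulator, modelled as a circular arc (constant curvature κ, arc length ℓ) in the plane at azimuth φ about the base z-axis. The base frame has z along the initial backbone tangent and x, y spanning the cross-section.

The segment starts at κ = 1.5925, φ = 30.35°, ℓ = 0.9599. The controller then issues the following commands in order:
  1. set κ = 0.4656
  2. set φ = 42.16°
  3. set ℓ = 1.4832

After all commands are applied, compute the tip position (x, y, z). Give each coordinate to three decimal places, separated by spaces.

0.365 0.330 1.368

initial: κ=1.5925, φ=30.35°, ℓ=0.9599
cmd 1: set κ=0.4656 → (κ,φ,ℓ)=(0.4656,30.35°,0.9599) → tip=(0.1820,0.1066,0.9283)
cmd 2: set φ=42.16° → (κ,φ,ℓ)=(0.4656,42.16°,0.9599) → tip=(0.1564,0.1416,0.9283)
cmd 3: set ℓ=1.4832 → (κ,φ,ℓ)=(0.4656,42.16°,1.4832) → tip=(0.3648,0.3303,1.3681)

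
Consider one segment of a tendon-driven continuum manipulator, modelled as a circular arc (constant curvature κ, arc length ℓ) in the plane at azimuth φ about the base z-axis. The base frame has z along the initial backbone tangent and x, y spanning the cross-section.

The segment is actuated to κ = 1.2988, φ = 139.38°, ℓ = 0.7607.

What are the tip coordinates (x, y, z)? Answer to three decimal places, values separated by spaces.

-0.263 0.225 0.643

θ = κ·ℓ = 1.2988 × 0.7607 = 0.98800 rad
ρ = (1 − cos θ)/κ = (1 − 0.55036)/1.2988 = 0.34619
z = sin θ / κ = 0.83493/1.2988 = 0.64284
x = ρ cos φ = 0.34619 × cos(139.38°) = -0.26278
y = ρ sin φ = 0.34619 × sin(139.38°) = 0.22539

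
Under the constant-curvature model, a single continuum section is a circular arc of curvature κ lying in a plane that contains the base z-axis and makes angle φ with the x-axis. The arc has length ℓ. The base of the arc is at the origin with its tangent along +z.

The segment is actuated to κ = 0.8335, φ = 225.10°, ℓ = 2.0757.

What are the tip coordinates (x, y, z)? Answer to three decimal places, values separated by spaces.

θ = κ·ℓ = 0.8335 × 2.0757 = 1.73010 rad
ρ = (1 − cos θ)/κ = (1 − -0.15863)/0.8335 = 1.39007
z = sin θ / κ = 0.98734/0.8335 = 1.18457
x = ρ cos φ = 1.39007 × cos(225.10°) = -0.98121
y = ρ sin φ = 1.39007 × sin(225.10°) = -0.98464

-0.981 -0.985 1.185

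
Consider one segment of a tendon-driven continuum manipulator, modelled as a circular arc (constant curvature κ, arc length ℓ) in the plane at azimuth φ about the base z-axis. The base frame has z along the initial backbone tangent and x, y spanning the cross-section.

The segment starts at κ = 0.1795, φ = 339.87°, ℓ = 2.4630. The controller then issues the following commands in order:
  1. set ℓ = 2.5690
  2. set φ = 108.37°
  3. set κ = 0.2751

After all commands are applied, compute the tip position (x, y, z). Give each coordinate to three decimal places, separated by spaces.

-0.274 0.826 2.360

initial: κ=0.1795, φ=339.87°, ℓ=2.4630
cmd 1: set ℓ=2.5690 → (κ,φ,ℓ)=(0.1795,339.87°,2.5690) → tip=(0.5464,-0.2003,2.4789)
cmd 2: set φ=108.37° → (κ,φ,ℓ)=(0.1795,108.37°,2.5690) → tip=(-0.1834,0.5523,2.4789)
cmd 3: set κ=0.2751 → (κ,φ,ℓ)=(0.2751,108.37°,2.5690) → tip=(-0.2744,0.8263,2.3604)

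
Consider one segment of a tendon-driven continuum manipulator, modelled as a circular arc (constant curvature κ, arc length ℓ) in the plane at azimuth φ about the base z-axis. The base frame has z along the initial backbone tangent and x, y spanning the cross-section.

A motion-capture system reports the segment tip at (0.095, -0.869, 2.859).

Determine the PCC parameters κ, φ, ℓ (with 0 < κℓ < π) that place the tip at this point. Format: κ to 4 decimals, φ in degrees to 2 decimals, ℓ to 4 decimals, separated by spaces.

0.1956 276.24 3.0340

ρ = √(x²+y²) = √(0.095² + -0.869²) = 0.87418
φ = atan2(y, x) mod 360° = atan2(-0.869, 0.095) = 276.2389°
|p|² = ρ² + z² = 0.87418² + 2.859² = 8.93807
κ = 2ρ / |p|² = 2×0.87418 / 8.93807 = 0.19561
θ = 2·atan2(ρ, z) = 2·atan2(0.87418, 2.859) = 0.59347 rad
ℓ = θ/κ = 0.59347/0.19561 = 3.03399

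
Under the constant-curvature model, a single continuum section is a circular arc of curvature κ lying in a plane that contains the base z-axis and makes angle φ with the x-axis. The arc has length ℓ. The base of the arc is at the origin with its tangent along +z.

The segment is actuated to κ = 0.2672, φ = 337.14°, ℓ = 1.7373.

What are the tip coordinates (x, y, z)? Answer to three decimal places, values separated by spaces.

0.365 -0.154 1.676

θ = κ·ℓ = 0.2672 × 1.7373 = 0.46421 rad
ρ = (1 − cos θ)/κ = (1 − 0.89418)/0.2672 = 0.39604
z = sin θ / κ = 0.44771/0.2672 = 1.67557
x = ρ cos φ = 0.39604 × cos(337.14°) = 0.36494
y = ρ sin φ = 0.39604 × sin(337.14°) = -0.15386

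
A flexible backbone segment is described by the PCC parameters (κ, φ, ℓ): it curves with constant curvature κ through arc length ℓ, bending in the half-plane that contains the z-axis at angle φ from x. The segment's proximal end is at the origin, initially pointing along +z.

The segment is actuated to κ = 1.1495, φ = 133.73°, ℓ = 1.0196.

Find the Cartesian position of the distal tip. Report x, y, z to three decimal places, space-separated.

θ = κ·ℓ = 1.1495 × 1.0196 = 1.17203 rad
ρ = (1 − cos θ)/κ = (1 − 0.38828)/1.1495 = 0.53216
z = sin θ / κ = 0.92154/1.1495 = 0.80169
x = ρ cos φ = 0.53216 × cos(133.73°) = -0.36786
y = ρ sin φ = 0.53216 × sin(133.73°) = 0.38454

-0.368 0.385 0.802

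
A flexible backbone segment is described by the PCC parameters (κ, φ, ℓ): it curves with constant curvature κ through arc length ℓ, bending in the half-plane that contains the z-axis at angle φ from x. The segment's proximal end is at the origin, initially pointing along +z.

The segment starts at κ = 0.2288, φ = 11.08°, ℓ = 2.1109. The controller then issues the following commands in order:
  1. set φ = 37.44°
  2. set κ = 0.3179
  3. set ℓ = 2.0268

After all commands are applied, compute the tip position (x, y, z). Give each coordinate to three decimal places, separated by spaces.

initial: κ=0.2288, φ=11.08°, ℓ=2.1109
cmd 1: set φ=37.44° → (κ,φ,ℓ)=(0.2288,37.44°,2.1109) → tip=(0.3969,0.3039,2.0298)
cmd 2: set κ=0.3179 → (κ,φ,ℓ)=(0.3179,37.44°,2.1109) → tip=(0.5416,0.4147,1.9560)
cmd 3: set ℓ=2.0268 → (κ,φ,ℓ)=(0.3179,37.44°,2.0268) → tip=(0.5007,0.3834,1.8894)

0.501 0.383 1.889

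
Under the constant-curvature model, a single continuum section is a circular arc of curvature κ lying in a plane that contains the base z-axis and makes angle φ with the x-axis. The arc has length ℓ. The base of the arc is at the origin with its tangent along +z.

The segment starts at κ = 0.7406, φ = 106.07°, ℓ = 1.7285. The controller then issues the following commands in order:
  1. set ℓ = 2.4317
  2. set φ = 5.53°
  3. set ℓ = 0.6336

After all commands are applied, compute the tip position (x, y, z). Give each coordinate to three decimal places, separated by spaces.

0.145 0.014 0.611

initial: κ=0.7406, φ=106.07°, ℓ=1.7285
cmd 1: set ℓ=2.4317 → (κ,φ,ℓ)=(0.7406,106.07°,2.4317) → tip=(-0.4590,1.5934,1.3147)
cmd 2: set φ=5.53° → (κ,φ,ℓ)=(0.7406,5.53°,2.4317) → tip=(1.6505,0.1598,1.3147)
cmd 3: set ℓ=0.6336 → (κ,φ,ℓ)=(0.7406,5.53°,0.6336) → tip=(0.1453,0.0141,0.6106)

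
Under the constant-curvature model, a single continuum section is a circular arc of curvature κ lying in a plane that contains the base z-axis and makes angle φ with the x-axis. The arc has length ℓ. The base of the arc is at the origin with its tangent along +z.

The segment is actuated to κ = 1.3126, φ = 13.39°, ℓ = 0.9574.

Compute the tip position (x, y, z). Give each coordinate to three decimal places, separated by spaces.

0.512 0.122 0.725

θ = κ·ℓ = 1.3126 × 0.9574 = 1.25668 rad
ρ = (1 − cos θ)/κ = (1 − 0.30897)/1.3126 = 0.52646
z = sin θ / κ = 0.95107/1.3126 = 0.72457
x = ρ cos φ = 0.52646 × cos(13.39°) = 0.51215
y = ρ sin φ = 0.52646 × sin(13.39°) = 0.12192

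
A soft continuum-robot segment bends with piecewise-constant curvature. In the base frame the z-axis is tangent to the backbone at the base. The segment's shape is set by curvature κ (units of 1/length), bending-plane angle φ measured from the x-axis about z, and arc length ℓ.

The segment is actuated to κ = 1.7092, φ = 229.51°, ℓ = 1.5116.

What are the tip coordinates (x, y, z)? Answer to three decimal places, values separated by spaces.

-0.702 -0.822 0.310

θ = κ·ℓ = 1.7092 × 1.5116 = 2.58363 rad
ρ = (1 − cos θ)/κ = (1 − -0.84833)/1.7092 = 1.08140
z = sin θ / κ = 0.52946/1.7092 = 0.30977
x = ρ cos φ = 1.08140 × cos(229.51°) = -0.70217
y = ρ sin φ = 1.08140 × sin(229.51°) = -0.82243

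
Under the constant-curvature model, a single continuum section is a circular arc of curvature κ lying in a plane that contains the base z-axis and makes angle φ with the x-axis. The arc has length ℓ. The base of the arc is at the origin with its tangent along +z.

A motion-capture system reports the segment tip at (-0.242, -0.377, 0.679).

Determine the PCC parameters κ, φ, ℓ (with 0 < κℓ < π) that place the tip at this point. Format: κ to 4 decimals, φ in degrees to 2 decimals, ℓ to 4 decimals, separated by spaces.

ρ = √(x²+y²) = √(-0.242² + -0.377²) = 0.44799
φ = atan2(y, x) mod 360° = atan2(-0.377, -0.242) = 237.3032°
|p|² = ρ² + z² = 0.44799² + 0.679² = 0.66173
κ = 2ρ / |p|² = 2×0.44799 / 0.66173 = 1.35398
θ = 2·atan2(ρ, z) = 2·atan2(0.44799, 0.679) = 1.16643 rad
ℓ = θ/κ = 1.16643/1.35398 = 0.86148

1.3540 237.30 0.8615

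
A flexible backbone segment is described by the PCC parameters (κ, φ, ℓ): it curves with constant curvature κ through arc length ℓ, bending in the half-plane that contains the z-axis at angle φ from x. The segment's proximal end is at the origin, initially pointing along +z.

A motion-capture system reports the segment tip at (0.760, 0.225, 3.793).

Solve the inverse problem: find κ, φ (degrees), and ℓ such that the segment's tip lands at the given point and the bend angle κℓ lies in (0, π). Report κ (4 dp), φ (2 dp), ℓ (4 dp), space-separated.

0.1056 16.49 3.9025

ρ = √(x²+y²) = √(0.760² + 0.225²) = 0.79261
φ = atan2(y, x) mod 360° = atan2(0.225, 0.760) = 16.4915°
|p|² = ρ² + z² = 0.79261² + 3.793² = 15.01507
κ = 2ρ / |p|² = 2×0.79261 / 15.01507 = 0.10557
θ = 2·atan2(ρ, z) = 2·atan2(0.79261, 3.793) = 0.41200 rad
ℓ = θ/κ = 0.41200/0.10557 = 3.90247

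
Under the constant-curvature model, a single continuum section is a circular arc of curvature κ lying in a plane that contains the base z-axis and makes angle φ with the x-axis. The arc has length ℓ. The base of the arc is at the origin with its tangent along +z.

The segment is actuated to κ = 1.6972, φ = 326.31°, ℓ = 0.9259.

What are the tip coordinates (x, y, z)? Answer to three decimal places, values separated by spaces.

θ = κ·ℓ = 1.6972 × 0.9259 = 1.57144 rad
ρ = (1 − cos θ)/κ = (1 − -0.00064)/1.6972 = 0.58958
z = sin θ / κ = 1.00000/1.6972 = 0.58921
x = ρ cos φ = 0.58958 × cos(326.31°) = 0.49056
y = ρ sin φ = 0.58958 × sin(326.31°) = -0.32704

0.491 -0.327 0.589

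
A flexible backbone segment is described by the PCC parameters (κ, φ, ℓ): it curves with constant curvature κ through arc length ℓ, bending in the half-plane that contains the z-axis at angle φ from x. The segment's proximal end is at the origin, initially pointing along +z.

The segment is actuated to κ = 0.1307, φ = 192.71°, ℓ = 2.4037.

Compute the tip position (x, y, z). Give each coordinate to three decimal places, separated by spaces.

θ = κ·ℓ = 0.1307 × 2.4037 = 0.31416 rad
ρ = (1 − cos θ)/κ = (1 − 0.95106)/0.1307 = 0.37448
z = sin θ / κ = 0.30902/0.1307 = 2.36435
x = ρ cos φ = 0.37448 × cos(192.71°) = -0.36531
y = ρ sin φ = 0.37448 × sin(192.71°) = -0.08239

-0.365 -0.082 2.364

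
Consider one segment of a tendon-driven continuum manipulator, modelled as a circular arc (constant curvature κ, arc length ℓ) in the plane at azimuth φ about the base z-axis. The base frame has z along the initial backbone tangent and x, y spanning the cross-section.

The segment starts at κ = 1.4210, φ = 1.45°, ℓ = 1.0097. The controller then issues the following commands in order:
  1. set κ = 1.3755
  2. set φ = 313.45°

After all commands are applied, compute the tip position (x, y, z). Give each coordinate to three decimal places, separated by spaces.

initial: κ=1.4210, φ=1.45°, ℓ=1.0097
cmd 1: set κ=1.3755 → (κ,φ,ℓ)=(1.3755,1.45°,1.0097) → tip=(0.5953,0.0151,0.7150)
cmd 2: set φ=313.45° → (κ,φ,ℓ)=(1.3755,313.45°,1.0097) → tip=(0.4095,-0.4323,0.7150)

0.410 -0.432 0.715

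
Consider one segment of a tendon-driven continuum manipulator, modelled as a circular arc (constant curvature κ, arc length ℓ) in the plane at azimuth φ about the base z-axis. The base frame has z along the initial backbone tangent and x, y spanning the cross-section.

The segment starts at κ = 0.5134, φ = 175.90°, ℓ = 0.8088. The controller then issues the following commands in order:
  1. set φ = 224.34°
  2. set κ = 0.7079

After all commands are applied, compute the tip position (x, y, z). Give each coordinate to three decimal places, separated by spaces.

initial: κ=0.5134, φ=175.90°, ℓ=0.8088
cmd 1: set φ=224.34° → (κ,φ,ℓ)=(0.5134,224.34°,0.8088) → tip=(-0.1184,-0.1157,0.7858)
cmd 2: set κ=0.7079 → (κ,φ,ℓ)=(0.7079,224.34°,0.8088) → tip=(-0.1611,-0.1575,0.7653)

-0.161 -0.157 0.765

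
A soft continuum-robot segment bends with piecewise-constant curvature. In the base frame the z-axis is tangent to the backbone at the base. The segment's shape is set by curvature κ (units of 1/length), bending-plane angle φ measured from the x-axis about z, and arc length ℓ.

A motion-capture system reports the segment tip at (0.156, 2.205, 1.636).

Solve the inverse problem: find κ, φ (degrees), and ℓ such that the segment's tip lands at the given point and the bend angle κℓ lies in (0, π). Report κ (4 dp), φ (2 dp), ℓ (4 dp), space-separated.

0.5846 85.95 3.1943

ρ = √(x²+y²) = √(0.156² + 2.205²) = 2.21051
φ = atan2(y, x) mod 360° = atan2(2.205, 0.156) = 85.9532°
|p|² = ρ² + z² = 2.21051² + 1.636² = 7.56286
κ = 2ρ / |p|² = 2×2.21051 / 7.56286 = 0.58457
θ = 2·atan2(ρ, z) = 2·atan2(2.21051, 1.636) = 1.86732 rad
ℓ = θ/κ = 1.86732/0.58457 = 3.19435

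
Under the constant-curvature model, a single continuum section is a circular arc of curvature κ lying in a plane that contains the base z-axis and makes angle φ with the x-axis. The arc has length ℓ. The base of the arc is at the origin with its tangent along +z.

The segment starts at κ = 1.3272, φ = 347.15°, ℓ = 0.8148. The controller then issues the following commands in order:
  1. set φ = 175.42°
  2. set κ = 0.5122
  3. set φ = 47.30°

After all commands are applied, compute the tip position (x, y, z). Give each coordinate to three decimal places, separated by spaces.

initial: κ=1.3272, φ=347.15°, ℓ=0.8148
cmd 1: set φ=175.42° → (κ,φ,ℓ)=(1.3272,175.42°,0.8148) → tip=(-0.3980,0.0319,0.6650)
cmd 2: set κ=0.5122 → (κ,φ,ℓ)=(0.5122,175.42°,0.8148) → tip=(-0.1670,0.0134,0.7914)
cmd 3: set φ=47.30° → (κ,φ,ℓ)=(0.5122,47.30°,0.8148) → tip=(0.1136,0.1232,0.7914)

0.114 0.123 0.791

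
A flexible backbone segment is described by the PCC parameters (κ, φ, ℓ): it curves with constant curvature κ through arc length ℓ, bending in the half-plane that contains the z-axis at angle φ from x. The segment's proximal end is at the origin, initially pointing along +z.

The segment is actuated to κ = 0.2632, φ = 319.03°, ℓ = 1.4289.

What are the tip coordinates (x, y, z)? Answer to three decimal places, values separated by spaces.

θ = κ·ℓ = 0.2632 × 1.4289 = 0.37609 rad
ρ = (1 − cos θ)/κ = (1 − 0.93011)/0.2632 = 0.26554
z = sin θ / κ = 0.36728/0.2632 = 1.39545
x = ρ cos φ = 0.26554 × cos(319.03°) = 0.20050
y = ρ sin φ = 0.26554 × sin(319.03°) = -0.17411

0.200 -0.174 1.395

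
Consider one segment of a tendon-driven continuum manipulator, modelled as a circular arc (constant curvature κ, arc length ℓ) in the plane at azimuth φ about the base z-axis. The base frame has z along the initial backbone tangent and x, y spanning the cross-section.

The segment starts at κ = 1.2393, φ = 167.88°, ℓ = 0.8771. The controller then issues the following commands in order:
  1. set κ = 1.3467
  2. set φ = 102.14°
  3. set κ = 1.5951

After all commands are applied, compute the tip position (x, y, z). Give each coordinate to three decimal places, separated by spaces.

initial: κ=1.2393, φ=167.88°, ℓ=0.8771
cmd 1: set κ=1.3467 → (κ,φ,ℓ)=(1.3467,167.88°,0.8771) → tip=(-0.4503,0.0967,0.6869)
cmd 2: set φ=102.14° → (κ,φ,ℓ)=(1.3467,102.14°,0.8771) → tip=(-0.0968,0.4502,0.6869)
cmd 3: set κ=1.5951 → (κ,φ,ℓ)=(1.5951,102.14°,0.8771) → tip=(-0.1093,0.5082,0.6177)

-0.109 0.508 0.618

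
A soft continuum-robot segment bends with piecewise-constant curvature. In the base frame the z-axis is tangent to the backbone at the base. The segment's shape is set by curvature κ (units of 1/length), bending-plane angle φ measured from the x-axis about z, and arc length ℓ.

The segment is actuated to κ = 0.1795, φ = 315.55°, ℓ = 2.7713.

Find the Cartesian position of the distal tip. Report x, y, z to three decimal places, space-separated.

θ = κ·ℓ = 0.1795 × 2.7713 = 0.49745 rad
ρ = (1 − cos θ)/κ = (1 − 0.87880)/0.1795 = 0.67519
z = sin θ / κ = 0.47718/0.1795 = 2.65841
x = ρ cos φ = 0.67519 × cos(315.55°) = 0.48199
y = ρ sin φ = 0.67519 × sin(315.55°) = -0.47283

0.482 -0.473 2.658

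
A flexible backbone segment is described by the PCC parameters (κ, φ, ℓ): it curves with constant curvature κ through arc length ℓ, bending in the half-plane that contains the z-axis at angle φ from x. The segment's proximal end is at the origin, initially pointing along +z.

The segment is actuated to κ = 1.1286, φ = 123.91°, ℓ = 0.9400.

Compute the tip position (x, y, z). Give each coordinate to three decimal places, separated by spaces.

θ = κ·ℓ = 1.1286 × 0.9400 = 1.06088 rad
ρ = (1 − cos θ)/κ = (1 − 0.48810)/1.1286 = 0.45357
z = sin θ / κ = 0.87279/1.1286 = 0.77334
x = ρ cos φ = 0.45357 × cos(123.91°) = -0.25304
y = ρ sin φ = 0.45357 × sin(123.91°) = 0.37642

-0.253 0.376 0.773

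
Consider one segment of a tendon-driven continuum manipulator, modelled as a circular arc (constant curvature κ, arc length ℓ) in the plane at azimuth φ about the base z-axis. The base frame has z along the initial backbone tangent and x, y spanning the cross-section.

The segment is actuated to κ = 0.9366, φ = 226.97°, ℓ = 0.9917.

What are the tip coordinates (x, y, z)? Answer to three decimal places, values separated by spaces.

-0.292 -0.313 0.855

θ = κ·ℓ = 0.9366 × 0.9917 = 0.92883 rad
ρ = (1 − cos θ)/κ = (1 − 0.59877)/0.9366 = 0.42839
z = sin θ / κ = 0.80092/0.9366 = 0.85513
x = ρ cos φ = 0.42839 × cos(226.97°) = -0.29232
y = ρ sin φ = 0.42839 × sin(226.97°) = -0.31315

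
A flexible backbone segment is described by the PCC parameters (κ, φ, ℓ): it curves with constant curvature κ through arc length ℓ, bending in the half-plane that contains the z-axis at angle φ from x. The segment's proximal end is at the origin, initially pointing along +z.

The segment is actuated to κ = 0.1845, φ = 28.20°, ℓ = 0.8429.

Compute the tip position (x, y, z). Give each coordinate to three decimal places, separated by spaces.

0.058 0.031 0.840

θ = κ·ℓ = 0.1845 × 0.8429 = 0.15552 rad
ρ = (1 − cos θ)/κ = (1 − 0.98793)/0.1845 = 0.06541
z = sin θ / κ = 0.15489/0.1845 = 0.83951
x = ρ cos φ = 0.06541 × cos(28.20°) = 0.05765
y = ρ sin φ = 0.06541 × sin(28.20°) = 0.03091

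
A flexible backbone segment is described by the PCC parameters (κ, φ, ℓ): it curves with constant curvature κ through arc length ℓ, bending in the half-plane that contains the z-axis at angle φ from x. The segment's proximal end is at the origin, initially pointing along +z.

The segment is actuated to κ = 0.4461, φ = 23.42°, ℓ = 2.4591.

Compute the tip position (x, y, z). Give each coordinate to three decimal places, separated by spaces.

θ = κ·ℓ = 0.4461 × 2.4591 = 1.09700 rad
ρ = (1 − cos θ)/κ = (1 − 0.45626)/0.4461 = 1.21887
z = sin θ / κ = 0.88984/0.4461 = 1.99472
x = ρ cos φ = 1.21887 × cos(23.42°) = 1.11845
y = ρ sin φ = 1.21887 × sin(23.42°) = 0.48446

1.118 0.484 1.995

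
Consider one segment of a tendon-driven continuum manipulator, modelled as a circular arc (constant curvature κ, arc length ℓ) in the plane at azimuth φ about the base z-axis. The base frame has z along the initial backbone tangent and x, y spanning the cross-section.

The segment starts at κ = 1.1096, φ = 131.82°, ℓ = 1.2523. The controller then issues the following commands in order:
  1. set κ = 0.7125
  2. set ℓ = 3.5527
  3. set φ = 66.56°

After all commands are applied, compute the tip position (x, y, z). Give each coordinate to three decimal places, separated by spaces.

initial: κ=1.1096, φ=131.82°, ℓ=1.2523
cmd 1: set κ=0.7125 → (κ,φ,ℓ)=(0.7125,131.82°,1.2523) → tip=(-0.3485,0.3895,1.0926)
cmd 2: set ℓ=3.5527 → (κ,φ,ℓ)=(0.7125,131.82°,3.5527) → tip=(-1.7028,1.9031,0.8044)
cmd 3: set φ=66.56° → (κ,φ,ℓ)=(0.7125,66.56°,3.5527) → tip=(1.0158,2.3429,0.8044)

1.016 2.343 0.804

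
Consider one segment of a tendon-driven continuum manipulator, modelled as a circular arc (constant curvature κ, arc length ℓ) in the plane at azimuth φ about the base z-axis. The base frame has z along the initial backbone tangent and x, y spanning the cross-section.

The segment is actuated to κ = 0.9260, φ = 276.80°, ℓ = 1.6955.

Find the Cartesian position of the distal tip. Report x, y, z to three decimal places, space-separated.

θ = κ·ℓ = 0.9260 × 1.6955 = 1.57003 rad
ρ = (1 − cos θ)/κ = (1 − 0.00076)/0.9260 = 1.07909
z = sin θ / κ = 1.00000/0.9260 = 1.07991
x = ρ cos φ = 1.07909 × cos(276.80°) = 0.12777
y = ρ sin φ = 1.07909 × sin(276.80°) = -1.07150

0.128 -1.071 1.080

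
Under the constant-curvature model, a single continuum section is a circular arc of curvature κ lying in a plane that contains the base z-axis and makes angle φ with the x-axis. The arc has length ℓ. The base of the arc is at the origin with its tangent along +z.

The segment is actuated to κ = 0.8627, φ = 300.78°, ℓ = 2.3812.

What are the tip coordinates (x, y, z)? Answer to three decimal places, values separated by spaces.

θ = κ·ℓ = 0.8627 × 2.3812 = 2.05426 rad
ρ = (1 − cos θ)/κ = (1 − -0.46485)/0.8627 = 1.69798
z = sin θ / κ = 0.88539/0.8627 = 1.02630
x = ρ cos φ = 1.69798 × cos(300.78°) = 0.86893
y = ρ sin φ = 1.69798 × sin(300.78°) = -1.45880

0.869 -1.459 1.026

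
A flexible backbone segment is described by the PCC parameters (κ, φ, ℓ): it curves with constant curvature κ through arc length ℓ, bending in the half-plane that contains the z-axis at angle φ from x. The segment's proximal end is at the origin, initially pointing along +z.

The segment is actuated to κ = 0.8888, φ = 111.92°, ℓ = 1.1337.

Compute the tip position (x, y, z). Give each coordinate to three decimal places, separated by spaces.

-0.196 0.487 0.951

θ = κ·ℓ = 0.8888 × 1.1337 = 1.00763 rad
ρ = (1 − cos θ)/κ = (1 − 0.53386)/0.8888 = 0.52446
z = sin θ / κ = 0.84557/0.8888 = 0.95136
x = ρ cos φ = 0.52446 × cos(111.92°) = -0.19579
y = ρ sin φ = 0.52446 × sin(111.92°) = 0.48654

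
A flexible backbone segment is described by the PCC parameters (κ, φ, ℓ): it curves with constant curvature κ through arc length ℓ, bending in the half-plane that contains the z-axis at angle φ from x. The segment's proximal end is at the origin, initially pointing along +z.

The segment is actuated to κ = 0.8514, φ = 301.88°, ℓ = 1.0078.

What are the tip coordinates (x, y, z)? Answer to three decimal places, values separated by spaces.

0.215 -0.345 0.889

θ = κ·ℓ = 0.8514 × 1.0078 = 0.85804 rad
ρ = (1 − cos θ)/κ = (1 − 0.65392)/0.8514 = 0.40648
z = sin θ / κ = 0.75656/0.8514 = 0.88861
x = ρ cos φ = 0.40648 × cos(301.88°) = 0.21468
y = ρ sin φ = 0.40648 × sin(301.88°) = -0.34517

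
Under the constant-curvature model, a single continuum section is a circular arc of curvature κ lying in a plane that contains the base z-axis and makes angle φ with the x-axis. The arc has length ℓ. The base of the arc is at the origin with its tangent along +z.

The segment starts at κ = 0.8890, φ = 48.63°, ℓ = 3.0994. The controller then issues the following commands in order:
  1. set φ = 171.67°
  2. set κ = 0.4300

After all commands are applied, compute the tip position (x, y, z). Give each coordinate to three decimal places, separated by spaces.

initial: κ=0.8890, φ=48.63°, ℓ=3.0994
cmd 1: set φ=171.67° → (κ,φ,ℓ)=(0.8890,171.67°,3.0994) → tip=(-2.1440,0.3139,0.4237)
cmd 2: set κ=0.4300 → (κ,φ,ℓ)=(0.4300,171.67°,3.0994) → tip=(-1.7584,0.2575,2.2600)

-1.758 0.257 2.260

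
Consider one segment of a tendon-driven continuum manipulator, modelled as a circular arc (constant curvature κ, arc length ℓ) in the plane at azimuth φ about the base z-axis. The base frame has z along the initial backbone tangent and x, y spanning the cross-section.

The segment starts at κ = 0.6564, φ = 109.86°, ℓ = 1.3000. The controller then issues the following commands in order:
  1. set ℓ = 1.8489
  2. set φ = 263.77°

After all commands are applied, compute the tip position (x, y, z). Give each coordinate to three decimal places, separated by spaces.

-0.108 -0.985 1.427

initial: κ=0.6564, φ=109.86°, ℓ=1.3000
cmd 1: set ℓ=1.8489 → (κ,φ,ℓ)=(0.6564,109.86°,1.8489) → tip=(-0.3366,0.9319,1.4273)
cmd 2: set φ=263.77° → (κ,φ,ℓ)=(0.6564,263.77°,1.8489) → tip=(-0.1075,-0.9850,1.4273)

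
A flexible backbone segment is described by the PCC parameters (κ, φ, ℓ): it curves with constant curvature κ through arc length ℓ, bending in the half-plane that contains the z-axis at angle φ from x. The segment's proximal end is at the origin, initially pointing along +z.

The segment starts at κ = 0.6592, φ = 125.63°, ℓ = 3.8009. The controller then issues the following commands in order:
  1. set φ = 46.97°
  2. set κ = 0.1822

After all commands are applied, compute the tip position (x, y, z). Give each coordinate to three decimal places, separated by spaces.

0.863 0.924 3.504

initial: κ=0.6592, φ=125.63°, ℓ=3.8009
cmd 1: set φ=46.97° → (κ,φ,ℓ)=(0.6592,46.97°,3.8009) → tip=(1.8679,2.0010,0.9011)
cmd 2: set κ=0.1822 → (κ,φ,ℓ)=(0.1822,46.97°,3.8009) → tip=(0.8628,0.9242,3.5043)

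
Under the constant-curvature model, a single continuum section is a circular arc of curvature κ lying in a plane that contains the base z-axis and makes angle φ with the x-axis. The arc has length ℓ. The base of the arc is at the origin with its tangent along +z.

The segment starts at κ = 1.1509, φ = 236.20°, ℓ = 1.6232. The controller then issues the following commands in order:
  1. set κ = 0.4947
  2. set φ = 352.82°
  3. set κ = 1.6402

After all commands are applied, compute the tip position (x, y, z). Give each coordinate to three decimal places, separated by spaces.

1.142 -0.144 0.281

initial: κ=1.1509, φ=236.20°, ℓ=1.6232
cmd 1: set κ=0.4947 → (κ,φ,ℓ)=(0.4947,236.20°,1.6232) → tip=(-0.3435,-0.5131,1.4543)
cmd 2: set φ=352.82° → (κ,φ,ℓ)=(0.4947,352.82°,1.6232) → tip=(0.6126,-0.0772,1.4543)
cmd 3: set κ=1.6402 → (κ,φ,ℓ)=(1.6402,352.82°,1.6232) → tip=(1.1417,-0.1438,0.2811)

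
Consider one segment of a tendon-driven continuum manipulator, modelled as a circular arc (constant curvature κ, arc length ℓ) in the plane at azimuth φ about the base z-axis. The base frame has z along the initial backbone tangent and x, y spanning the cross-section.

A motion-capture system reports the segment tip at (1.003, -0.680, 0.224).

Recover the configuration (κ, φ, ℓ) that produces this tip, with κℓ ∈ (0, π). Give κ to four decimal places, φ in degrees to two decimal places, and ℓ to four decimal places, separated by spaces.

1.5959 325.86 1.7394

ρ = √(x²+y²) = √(1.003² + -0.680²) = 1.21178
φ = atan2(y, x) mod 360° = atan2(-0.680, 1.003) = 325.8641°
|p|² = ρ² + z² = 1.21178² + 0.224² = 1.51858
κ = 2ρ / |p|² = 2×1.21178 / 1.51858 = 1.59593
θ = 2·atan2(ρ, z) = 2·atan2(1.21178, 0.224) = 2.77602 rad
ℓ = θ/κ = 2.77602/1.59593 = 1.73943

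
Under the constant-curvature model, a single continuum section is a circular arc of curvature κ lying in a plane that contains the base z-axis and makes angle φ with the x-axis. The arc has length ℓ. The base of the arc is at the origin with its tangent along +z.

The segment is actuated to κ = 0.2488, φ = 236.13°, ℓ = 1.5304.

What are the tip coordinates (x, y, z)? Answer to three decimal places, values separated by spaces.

θ = κ·ℓ = 0.2488 × 1.5304 = 0.38076 rad
ρ = (1 − cos θ)/κ = (1 − 0.92838)/0.2488 = 0.28786
z = sin θ / κ = 0.37163/0.2488 = 1.49369
x = ρ cos φ = 0.28786 × cos(236.13°) = -0.16043
y = ρ sin φ = 0.28786 × sin(236.13°) = -0.23901

-0.160 -0.239 1.494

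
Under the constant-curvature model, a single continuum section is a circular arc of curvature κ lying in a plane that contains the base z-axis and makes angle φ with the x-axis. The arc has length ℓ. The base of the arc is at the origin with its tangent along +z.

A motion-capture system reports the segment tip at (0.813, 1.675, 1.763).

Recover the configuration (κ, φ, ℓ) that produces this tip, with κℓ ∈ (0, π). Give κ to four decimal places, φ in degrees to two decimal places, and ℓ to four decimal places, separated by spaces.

ρ = √(x²+y²) = √(0.813² + 1.675²) = 1.86188
φ = atan2(y, x) mod 360° = atan2(1.675, 0.813) = 64.1093°
|p|² = ρ² + z² = 1.86188² + 1.763² = 6.57476
κ = 2ρ / |p|² = 2×1.86188 / 6.57476 = 0.56637
θ = 2·atan2(ρ, z) = 2·atan2(1.86188, 1.763) = 1.62534 rad
ℓ = θ/κ = 1.62534/0.56637 = 2.86974

0.5664 64.11 2.8697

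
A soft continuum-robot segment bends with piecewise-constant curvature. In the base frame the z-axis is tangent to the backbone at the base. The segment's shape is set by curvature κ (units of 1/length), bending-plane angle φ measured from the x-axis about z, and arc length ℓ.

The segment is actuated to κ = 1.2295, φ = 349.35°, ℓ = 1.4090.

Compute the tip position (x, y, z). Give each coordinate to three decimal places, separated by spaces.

0.928 -0.174 0.803

θ = κ·ℓ = 1.2295 × 1.4090 = 1.73237 rad
ρ = (1 − cos θ)/κ = (1 − -0.16087)/1.2295 = 0.94418
z = sin θ / κ = 0.98698/1.2295 = 0.80275
x = ρ cos φ = 0.94418 × cos(349.35°) = 0.92791
y = ρ sin φ = 0.94418 × sin(349.35°) = -0.17449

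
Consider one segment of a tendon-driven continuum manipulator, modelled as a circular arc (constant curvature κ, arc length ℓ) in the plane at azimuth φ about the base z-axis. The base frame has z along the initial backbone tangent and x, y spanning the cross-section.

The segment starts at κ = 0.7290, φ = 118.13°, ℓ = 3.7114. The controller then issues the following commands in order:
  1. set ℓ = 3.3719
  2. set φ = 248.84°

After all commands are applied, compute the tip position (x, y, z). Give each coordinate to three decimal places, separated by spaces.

-0.879 -2.271 0.866

initial: κ=0.7290, φ=118.13°, ℓ=3.7114
cmd 1: set ℓ=3.3719 → (κ,φ,ℓ)=(0.7290,118.13°,3.3719) → tip=(-1.1482,2.1477,0.8662)
cmd 2: set φ=248.84° → (κ,φ,ℓ)=(0.7290,248.84°,3.3719) → tip=(-0.8791,-2.2712,0.8662)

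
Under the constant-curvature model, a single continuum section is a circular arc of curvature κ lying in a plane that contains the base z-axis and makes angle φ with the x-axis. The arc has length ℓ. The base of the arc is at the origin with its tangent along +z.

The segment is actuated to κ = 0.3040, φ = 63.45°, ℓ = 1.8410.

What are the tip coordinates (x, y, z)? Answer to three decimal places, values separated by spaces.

θ = κ·ℓ = 0.3040 × 1.8410 = 0.55966 rad
ρ = (1 − cos θ)/κ = (1 − 0.84743)/0.3040 = 0.50186
z = sin θ / κ = 0.53090/0.3040 = 1.74639
x = ρ cos φ = 0.50186 × cos(63.45°) = 0.22432
y = ρ sin φ = 0.50186 × sin(63.45°) = 0.44894

0.224 0.449 1.746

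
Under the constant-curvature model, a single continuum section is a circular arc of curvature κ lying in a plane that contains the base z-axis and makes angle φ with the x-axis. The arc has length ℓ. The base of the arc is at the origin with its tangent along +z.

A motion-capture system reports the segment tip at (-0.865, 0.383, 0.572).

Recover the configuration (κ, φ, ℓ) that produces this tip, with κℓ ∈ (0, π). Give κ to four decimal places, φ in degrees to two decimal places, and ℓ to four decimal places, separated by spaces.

ρ = √(x²+y²) = √(-0.865² + 0.383²) = 0.94600
φ = atan2(y, x) mod 360° = atan2(0.383, -0.865) = 156.1175°
|p|² = ρ² + z² = 0.94600² + 0.572² = 1.22210
κ = 2ρ / |p|² = 2×0.94600 / 1.22210 = 1.54816
θ = 2·atan2(ρ, z) = 2·atan2(0.94600, 0.572) = 2.05393 rad
ℓ = θ/κ = 2.05393/1.54816 = 1.32669

1.5482 156.12 1.3267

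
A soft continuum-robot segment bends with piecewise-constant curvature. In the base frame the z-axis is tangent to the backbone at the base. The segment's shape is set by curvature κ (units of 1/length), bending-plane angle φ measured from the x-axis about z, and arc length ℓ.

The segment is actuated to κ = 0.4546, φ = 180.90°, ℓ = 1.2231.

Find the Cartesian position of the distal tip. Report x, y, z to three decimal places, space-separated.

-0.331 -0.005 1.161

θ = κ·ℓ = 0.4546 × 1.2231 = 0.55602 rad
ρ = (1 − cos θ)/κ = (1 − 0.84936)/0.4546 = 0.33136
z = sin θ / κ = 0.52781/0.4546 = 1.16104
x = ρ cos φ = 0.33136 × cos(180.90°) = -0.33132
y = ρ sin φ = 0.33136 × sin(180.90°) = -0.00520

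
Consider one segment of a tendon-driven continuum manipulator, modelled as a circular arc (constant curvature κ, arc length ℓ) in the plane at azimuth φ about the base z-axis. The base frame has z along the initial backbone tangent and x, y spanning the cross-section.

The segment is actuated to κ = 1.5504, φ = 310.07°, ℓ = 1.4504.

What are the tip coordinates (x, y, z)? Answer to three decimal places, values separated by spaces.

0.676 -0.803 0.502

θ = κ·ℓ = 1.5504 × 1.4504 = 2.24870 rad
ρ = (1 − cos θ)/κ = (1 − -0.62716)/1.5504 = 1.04951
z = sin θ / κ = 0.77889/1.5504 = 0.50238
x = ρ cos φ = 1.04951 × cos(310.07°) = 0.67559
y = ρ sin φ = 1.04951 × sin(310.07°) = -0.80315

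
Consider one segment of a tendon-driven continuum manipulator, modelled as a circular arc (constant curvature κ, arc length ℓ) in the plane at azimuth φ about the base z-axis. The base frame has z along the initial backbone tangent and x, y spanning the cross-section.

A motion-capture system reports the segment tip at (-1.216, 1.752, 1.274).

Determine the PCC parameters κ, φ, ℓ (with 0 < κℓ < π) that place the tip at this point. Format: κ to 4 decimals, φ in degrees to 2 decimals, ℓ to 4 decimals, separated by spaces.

0.6912 124.76 2.9872

ρ = √(x²+y²) = √(-1.216² + 1.752²) = 2.13264
φ = atan2(y, x) mod 360° = atan2(1.752, -1.216) = 124.7631°
|p|² = ρ² + z² = 2.13264² + 1.274² = 6.17124
κ = 2ρ / |p|² = 2×2.13264 / 6.17124 = 0.69116
θ = 2·atan2(ρ, z) = 2·atan2(2.13264, 1.274) = 2.06461 rad
ℓ = θ/κ = 2.06461/0.69116 = 2.98719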